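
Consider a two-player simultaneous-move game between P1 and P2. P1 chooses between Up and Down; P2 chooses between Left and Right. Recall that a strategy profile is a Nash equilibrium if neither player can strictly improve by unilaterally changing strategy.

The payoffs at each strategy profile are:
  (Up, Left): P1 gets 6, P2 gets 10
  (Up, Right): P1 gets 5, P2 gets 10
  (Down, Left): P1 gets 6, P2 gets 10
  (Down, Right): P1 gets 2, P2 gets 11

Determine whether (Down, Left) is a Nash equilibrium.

At (Down, Left), P1 earns 6; switching to Up would give 6, so P1 has no profitable deviation.
P2 earns 10; switching to Right would give 11, so P2 would deviate.
Since at least one player can profitably deviate, this is not a Nash equilibrium.

No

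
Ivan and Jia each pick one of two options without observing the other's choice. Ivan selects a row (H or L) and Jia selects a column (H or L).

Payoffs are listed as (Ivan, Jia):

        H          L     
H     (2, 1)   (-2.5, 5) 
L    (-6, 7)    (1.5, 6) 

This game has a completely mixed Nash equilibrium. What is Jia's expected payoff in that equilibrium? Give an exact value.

29/5

First find p, the probability Ivan plays H, from Jia's indifference between H and L: p + 7(1−p) = 5p + 6(1−p), giving p = 1/5.
Since Jia is indifferent in equilibrium, Jia's expected payoff equals the payoff from either column against (1/5, 4/5). Using H: (1/5) + 7(4/5) = 29/5.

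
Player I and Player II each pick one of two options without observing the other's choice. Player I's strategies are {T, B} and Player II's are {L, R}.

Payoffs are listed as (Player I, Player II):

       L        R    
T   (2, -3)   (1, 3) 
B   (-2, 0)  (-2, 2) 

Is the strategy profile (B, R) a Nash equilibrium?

No

At (B, R), Player I earns -2; switching to T would give 1, so Player I would deviate.
Player II earns 2; switching to L would give 0, so Player II has no profitable deviation.
Since at least one player can profitably deviate, this is not a Nash equilibrium.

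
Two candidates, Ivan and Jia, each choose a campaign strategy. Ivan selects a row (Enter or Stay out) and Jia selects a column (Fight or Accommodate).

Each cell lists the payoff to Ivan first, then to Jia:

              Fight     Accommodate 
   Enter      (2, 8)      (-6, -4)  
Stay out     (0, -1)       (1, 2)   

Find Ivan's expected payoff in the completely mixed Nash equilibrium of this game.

2/9

First find q, the probability Jia plays Fight, from Ivan's indifference between Enter and Stay out: 2q − 6(1−q) = (1−q), giving q = 7/9.
Since Ivan is indifferent in equilibrium, Ivan's expected payoff equals the payoff from either row against (7/9, 2/9). Using Enter: 2(7/9) − 6(2/9) = 2/9.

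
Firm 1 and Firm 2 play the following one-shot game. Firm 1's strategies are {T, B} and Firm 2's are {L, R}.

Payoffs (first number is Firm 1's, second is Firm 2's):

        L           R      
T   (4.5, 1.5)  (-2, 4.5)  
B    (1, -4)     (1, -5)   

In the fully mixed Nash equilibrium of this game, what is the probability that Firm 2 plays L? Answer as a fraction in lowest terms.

6/13

Let c be the probability that Firm 2 plays L. In a completely mixed equilibrium, Firm 1 must be indifferent between T and B.
Firm 1's expected payoff from T is 4.5c − 2(1−c); from B it is c + (1−c).
Setting these equal: 6.5c − 2 = 1, so c = 6/13.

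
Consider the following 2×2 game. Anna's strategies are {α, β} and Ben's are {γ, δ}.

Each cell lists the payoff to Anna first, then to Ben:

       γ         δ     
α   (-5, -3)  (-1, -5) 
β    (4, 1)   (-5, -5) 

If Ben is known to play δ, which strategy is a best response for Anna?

Against δ, Anna earns -1 from α and -5 from β.
So α is the best response.

α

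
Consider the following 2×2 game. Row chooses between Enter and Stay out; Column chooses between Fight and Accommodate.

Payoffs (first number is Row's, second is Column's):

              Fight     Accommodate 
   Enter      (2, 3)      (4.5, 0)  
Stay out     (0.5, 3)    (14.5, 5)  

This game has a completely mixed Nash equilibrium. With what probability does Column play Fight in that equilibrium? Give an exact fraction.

20/23

Let y be the probability that Column plays Fight. In a completely mixed equilibrium, Row must be indifferent between Enter and Stay out.
Row's expected payoff from Enter is 2y + 4.5(1−y); from Stay out it is 0.5y + 14.5(1−y).
Setting these equal: −2.5y + 4.5 = −14y + 14.5, so y = 20/23.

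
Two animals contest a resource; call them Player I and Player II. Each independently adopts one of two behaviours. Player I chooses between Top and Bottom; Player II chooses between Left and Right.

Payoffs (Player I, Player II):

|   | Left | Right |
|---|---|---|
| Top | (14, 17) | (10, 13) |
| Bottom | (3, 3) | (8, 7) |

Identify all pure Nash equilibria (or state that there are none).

(Top, Left)

(Top, Left): Player I gets 14 ≥ 3 from Bottom, and Player II gets 17 ≥ 13 from Right — Nash equilibrium.
(Top, Right): Player II prefers Left (17 > 13) — not an equilibrium.
(Bottom, Left): Player I prefers Top (14 > 3); Player II prefers Right (7 > 3) — not an equilibrium.
(Bottom, Right): Player I prefers Top (10 > 8) — not an equilibrium.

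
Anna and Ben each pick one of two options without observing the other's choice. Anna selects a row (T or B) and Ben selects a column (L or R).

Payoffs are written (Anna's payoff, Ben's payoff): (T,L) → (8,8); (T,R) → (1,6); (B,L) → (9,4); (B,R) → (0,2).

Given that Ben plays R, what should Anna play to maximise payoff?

Against R, Anna earns 1 from T and 0 from B.
So T is the best response.

T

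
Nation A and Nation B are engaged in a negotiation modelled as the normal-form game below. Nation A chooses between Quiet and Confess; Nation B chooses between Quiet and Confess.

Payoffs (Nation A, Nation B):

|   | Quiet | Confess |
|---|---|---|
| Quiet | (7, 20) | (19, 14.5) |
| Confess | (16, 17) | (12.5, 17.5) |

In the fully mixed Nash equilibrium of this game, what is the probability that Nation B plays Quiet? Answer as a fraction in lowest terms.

Let q be the probability that Nation B plays Quiet. In a completely mixed equilibrium, Nation A must be indifferent between Quiet and Confess.
Nation A's expected payoff from Quiet is 7q + 19(1−q); from Confess it is 16q + 12.5(1−q).
Setting these equal: −12q + 19 = 3.5q + 12.5, so q = 13/31.

13/31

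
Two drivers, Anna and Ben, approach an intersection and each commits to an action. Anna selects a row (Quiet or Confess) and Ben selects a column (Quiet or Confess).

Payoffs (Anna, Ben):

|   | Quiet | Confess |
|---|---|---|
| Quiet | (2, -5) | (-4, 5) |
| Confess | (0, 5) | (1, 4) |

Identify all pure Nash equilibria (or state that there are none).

none

(Quiet, Quiet): Ben prefers Confess (5 > -5) — not an equilibrium.
(Quiet, Confess): Anna prefers Confess (1 > -4) — not an equilibrium.
(Confess, Quiet): Anna prefers Quiet (2 > 0) — not an equilibrium.
(Confess, Confess): Ben prefers Quiet (5 > 4) — not an equilibrium.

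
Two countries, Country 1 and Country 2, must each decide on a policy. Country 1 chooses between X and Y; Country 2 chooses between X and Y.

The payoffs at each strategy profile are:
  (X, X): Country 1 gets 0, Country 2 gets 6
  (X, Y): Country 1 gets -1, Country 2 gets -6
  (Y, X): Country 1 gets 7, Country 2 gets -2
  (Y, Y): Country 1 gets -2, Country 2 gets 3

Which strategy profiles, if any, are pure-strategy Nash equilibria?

none

(X, X): Country 1 prefers Y (7 > 0) — not an equilibrium.
(X, Y): Country 2 prefers X (6 > -6) — not an equilibrium.
(Y, X): Country 2 prefers Y (3 > -2) — not an equilibrium.
(Y, Y): Country 1 prefers X (-1 > -2) — not an equilibrium.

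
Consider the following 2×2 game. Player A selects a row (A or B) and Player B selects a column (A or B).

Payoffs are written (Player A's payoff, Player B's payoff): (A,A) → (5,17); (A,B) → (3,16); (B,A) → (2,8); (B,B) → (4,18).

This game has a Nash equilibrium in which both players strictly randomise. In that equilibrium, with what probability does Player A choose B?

1/11

Let p be the probability that Player A plays A. In a completely mixed equilibrium, Player B must be indifferent between A and B.
Player B's expected payoff from A is 17p + 8(1−p); from B it is 16p + 18(1−p).
Setting these equal: 9p + 8 = −2p + 18, so p = 10/11.
Therefore Player A plays B with probability 1 − 10/11 = 1/11.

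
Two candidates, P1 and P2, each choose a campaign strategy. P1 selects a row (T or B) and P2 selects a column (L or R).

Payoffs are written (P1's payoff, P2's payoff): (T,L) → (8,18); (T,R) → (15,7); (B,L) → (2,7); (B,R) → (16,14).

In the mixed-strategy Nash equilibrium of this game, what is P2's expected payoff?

203/18

First find x, the probability P1 plays T, from P2's indifference between L and R: 18x + 7(1−x) = 7x + 14(1−x), giving x = 7/18.
Since P2 is indifferent in equilibrium, P2's expected payoff equals the payoff from either column against (7/18, 11/18). Using L: 18(7/18) + 7(11/18) = 203/18.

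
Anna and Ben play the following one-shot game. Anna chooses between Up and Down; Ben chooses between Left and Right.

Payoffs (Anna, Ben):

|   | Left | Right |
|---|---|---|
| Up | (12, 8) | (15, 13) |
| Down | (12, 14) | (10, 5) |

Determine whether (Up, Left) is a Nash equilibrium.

No

At (Up, Left), Anna earns 12; switching to Down would give 12, so Anna has no profitable deviation.
Ben earns 8; switching to Right would give 13, so Ben would deviate.
Since at least one player can profitably deviate, this is not a Nash equilibrium.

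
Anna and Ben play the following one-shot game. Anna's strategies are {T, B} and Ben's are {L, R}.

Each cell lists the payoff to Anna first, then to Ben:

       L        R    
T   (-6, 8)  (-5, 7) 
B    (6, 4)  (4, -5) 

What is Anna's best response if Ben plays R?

Against R, Anna earns -5 from T and 4 from B.
So B is the best response.

B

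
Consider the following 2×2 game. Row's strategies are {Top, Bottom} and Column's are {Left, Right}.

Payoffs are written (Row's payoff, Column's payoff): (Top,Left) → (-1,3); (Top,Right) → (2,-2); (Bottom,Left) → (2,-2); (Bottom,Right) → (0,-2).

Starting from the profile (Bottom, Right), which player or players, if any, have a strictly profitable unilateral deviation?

Row

Row at (Bottom, Right) earns 0; deviating to Top yields 2 — a strict improvement.
Column earns -2; deviating to Left yields -2 — not better.
Only Row has a strictly profitable deviation.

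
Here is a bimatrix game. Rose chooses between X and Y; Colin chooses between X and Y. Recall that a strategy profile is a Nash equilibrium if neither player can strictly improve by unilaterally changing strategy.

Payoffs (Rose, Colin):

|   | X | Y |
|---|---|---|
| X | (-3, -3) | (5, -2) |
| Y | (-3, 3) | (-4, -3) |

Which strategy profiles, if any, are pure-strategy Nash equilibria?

(X, X): Colin prefers Y (-2 > -3) — not an equilibrium.
(X, Y): Rose gets 5 ≥ -4 from Y, and Colin gets -2 ≥ -3 from X — Nash equilibrium.
(Y, X): Rose gets -3 ≥ -3 from X, and Colin gets 3 ≥ -3 from Y — Nash equilibrium.
(Y, Y): Rose prefers X (5 > -4); Colin prefers X (3 > -3) — not an equilibrium.

(X, Y) and (Y, X)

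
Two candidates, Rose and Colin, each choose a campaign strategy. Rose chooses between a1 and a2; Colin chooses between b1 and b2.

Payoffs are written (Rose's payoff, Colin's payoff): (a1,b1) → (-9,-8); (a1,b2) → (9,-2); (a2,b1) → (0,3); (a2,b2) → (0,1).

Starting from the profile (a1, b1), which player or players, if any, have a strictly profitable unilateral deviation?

Both

Rose at (a1, b1) earns -9; deviating to a2 yields 0 — a strict improvement.
Colin earns -8; deviating to b2 yields -2 — a strict improvement.
Both Rose and Colin have strictly profitable deviations.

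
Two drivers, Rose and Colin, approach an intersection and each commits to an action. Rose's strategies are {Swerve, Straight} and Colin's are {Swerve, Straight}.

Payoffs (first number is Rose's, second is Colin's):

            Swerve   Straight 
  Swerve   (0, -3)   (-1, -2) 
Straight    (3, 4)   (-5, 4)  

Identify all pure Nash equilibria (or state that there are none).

(Swerve, Swerve): Rose prefers Straight (3 > 0); Colin prefers Straight (-2 > -3) — not an equilibrium.
(Swerve, Straight): Rose gets -1 ≥ -5 from Straight, and Colin gets -2 ≥ -3 from Swerve — Nash equilibrium.
(Straight, Swerve): Rose gets 3 ≥ 0 from Swerve, and Colin gets 4 ≥ 4 from Straight — Nash equilibrium.
(Straight, Straight): Rose prefers Swerve (-1 > -5) — not an equilibrium.

(Swerve, Straight) and (Straight, Swerve)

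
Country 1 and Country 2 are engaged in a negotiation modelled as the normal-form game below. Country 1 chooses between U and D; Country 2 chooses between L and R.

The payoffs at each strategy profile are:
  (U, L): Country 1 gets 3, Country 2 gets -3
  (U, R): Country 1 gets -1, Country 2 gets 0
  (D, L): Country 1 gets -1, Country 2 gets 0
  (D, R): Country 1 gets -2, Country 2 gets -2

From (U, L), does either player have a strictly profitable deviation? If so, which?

Country 1 at (U, L) earns 3; deviating to D yields -1 — not better.
Country 2 earns -3; deviating to R yields 0 — a strict improvement.
Only Country 2 has a strictly profitable deviation.

Country 2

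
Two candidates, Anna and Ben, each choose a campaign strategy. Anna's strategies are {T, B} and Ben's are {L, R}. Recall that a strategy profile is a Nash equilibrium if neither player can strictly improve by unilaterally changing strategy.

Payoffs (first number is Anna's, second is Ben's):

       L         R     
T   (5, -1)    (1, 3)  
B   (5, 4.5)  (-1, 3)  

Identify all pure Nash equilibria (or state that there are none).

(T, R) and (B, L)

(T, L): Ben prefers R (3 > -1) — not an equilibrium.
(T, R): Anna gets 1 ≥ -1 from B, and Ben gets 3 ≥ -1 from L — Nash equilibrium.
(B, L): Anna gets 5 ≥ 5 from T, and Ben gets 4.5 ≥ 3 from R — Nash equilibrium.
(B, R): Anna prefers T (1 > -1); Ben prefers L (4.5 > 3) — not an equilibrium.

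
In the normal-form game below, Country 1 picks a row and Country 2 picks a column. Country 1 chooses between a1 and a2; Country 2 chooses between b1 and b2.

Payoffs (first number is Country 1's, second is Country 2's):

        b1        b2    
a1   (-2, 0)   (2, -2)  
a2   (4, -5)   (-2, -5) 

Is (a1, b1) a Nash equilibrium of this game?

No

At (a1, b1), Country 1 earns -2; switching to a2 would give 4, so Country 1 would deviate.
Country 2 earns 0; switching to b2 would give -2, so Country 2 has no profitable deviation.
Since at least one player can profitably deviate, this is not a Nash equilibrium.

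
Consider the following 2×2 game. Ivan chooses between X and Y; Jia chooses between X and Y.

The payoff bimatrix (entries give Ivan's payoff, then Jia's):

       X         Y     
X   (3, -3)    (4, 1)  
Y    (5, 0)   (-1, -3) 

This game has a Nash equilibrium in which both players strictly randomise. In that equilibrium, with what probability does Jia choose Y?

2/7

Let y be the probability that Jia plays X. In a completely mixed equilibrium, Ivan must be indifferent between X and Y.
Ivan's expected payoff from X is 3y + 4(1−y); from Y it is 5y − (1−y).
Setting these equal: −y + 4 = 6y − 1, so y = 5/7.
Therefore Jia plays Y with probability 1 − 5/7 = 2/7.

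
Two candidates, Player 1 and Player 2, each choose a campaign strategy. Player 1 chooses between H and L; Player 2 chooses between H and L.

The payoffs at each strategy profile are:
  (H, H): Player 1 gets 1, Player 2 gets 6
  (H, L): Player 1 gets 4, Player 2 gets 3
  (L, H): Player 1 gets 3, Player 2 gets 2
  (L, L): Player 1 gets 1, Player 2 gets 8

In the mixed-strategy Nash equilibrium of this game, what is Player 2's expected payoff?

14/3

First find x, the probability Player 1 plays H, from Player 2's indifference between H and L: 6x + 2(1−x) = 3x + 8(1−x), giving x = 2/3.
Since Player 2 is indifferent in equilibrium, Player 2's expected payoff equals the payoff from either column against (2/3, 1/3). Using H: 6(2/3) + 2(1/3) = 14/3.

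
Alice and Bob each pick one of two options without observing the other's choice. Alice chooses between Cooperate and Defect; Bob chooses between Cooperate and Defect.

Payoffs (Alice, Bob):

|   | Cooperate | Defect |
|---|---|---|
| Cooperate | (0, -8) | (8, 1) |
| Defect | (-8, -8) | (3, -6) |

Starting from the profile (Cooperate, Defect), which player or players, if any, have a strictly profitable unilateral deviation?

Neither

Alice at (Cooperate, Defect) earns 8; deviating to Defect yields 3 — not better.
Bob earns 1; deviating to Cooperate yields -8 — not better.
Neither player can strictly improve; the profile is a Nash equilibrium.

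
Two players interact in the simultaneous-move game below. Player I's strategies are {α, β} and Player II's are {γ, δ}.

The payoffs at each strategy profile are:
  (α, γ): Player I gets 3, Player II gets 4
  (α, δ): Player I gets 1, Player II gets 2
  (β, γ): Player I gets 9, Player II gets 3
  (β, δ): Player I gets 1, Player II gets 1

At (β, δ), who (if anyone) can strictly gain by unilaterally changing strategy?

Player II

Player I at (β, δ) earns 1; deviating to α yields 1 — not better.
Player II earns 1; deviating to γ yields 3 — a strict improvement.
Only Player II has a strictly profitable deviation.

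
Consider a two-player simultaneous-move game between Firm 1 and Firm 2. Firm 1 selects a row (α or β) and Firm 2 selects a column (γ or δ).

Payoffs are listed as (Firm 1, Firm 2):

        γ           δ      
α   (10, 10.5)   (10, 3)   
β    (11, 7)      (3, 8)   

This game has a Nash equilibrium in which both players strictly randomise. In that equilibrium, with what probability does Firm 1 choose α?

Let p be the probability that Firm 1 plays α. In a completely mixed equilibrium, Firm 2 must be indifferent between γ and δ.
Firm 2's expected payoff from γ is 10.5p + 7(1−p); from δ it is 3p + 8(1−p).
Setting these equal: 3.5p + 7 = −5p + 8, so p = 2/17.

2/17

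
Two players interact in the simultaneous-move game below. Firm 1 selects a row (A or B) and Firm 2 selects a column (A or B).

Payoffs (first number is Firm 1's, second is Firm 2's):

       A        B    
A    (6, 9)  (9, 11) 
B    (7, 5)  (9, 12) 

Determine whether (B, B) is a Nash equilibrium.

At (B, B), Firm 1 earns 9; switching to A would give 9, so Firm 1 has no profitable deviation.
Firm 2 earns 12; switching to A would give 5, so Firm 2 has no profitable deviation.
Neither player can gain by a unilateral deviation, so this profile is a Nash equilibrium.

Yes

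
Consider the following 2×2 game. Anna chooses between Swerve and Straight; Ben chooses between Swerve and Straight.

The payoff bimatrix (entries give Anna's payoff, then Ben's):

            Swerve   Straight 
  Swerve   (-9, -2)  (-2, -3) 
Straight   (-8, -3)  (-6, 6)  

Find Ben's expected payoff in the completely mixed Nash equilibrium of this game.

First find x, the probability Anna plays Swerve, from Ben's indifference between Swerve and Straight: −2x − 3(1−x) = −3x + 6(1−x), giving x = 9/10.
Since Ben is indifferent in equilibrium, Ben's expected payoff equals the payoff from either column against (9/10, 1/10). Using Swerve: −2(9/10) − 3(1/10) = -21/10.

-21/10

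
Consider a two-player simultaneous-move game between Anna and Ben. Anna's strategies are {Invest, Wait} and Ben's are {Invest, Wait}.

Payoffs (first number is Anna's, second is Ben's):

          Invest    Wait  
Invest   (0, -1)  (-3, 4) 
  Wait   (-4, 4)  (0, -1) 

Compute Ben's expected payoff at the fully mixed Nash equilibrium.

First find p, the probability Anna plays Invest, from Ben's indifference between Invest and Wait: −p + 4(1−p) = 4p − (1−p), giving p = 1/2.
Since Ben is indifferent in equilibrium, Ben's expected payoff equals the payoff from either column against (1/2, 1/2). Using Invest: −(1/2) + 4(1/2) = 3/2.

3/2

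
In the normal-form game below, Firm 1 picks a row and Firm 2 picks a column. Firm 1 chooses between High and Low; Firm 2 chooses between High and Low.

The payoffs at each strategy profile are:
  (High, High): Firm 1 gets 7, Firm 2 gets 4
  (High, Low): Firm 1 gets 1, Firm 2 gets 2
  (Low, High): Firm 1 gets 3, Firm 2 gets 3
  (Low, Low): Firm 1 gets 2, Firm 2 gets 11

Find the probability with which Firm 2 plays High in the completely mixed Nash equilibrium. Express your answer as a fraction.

1/5

Let c be the probability that Firm 2 plays High. In a completely mixed equilibrium, Firm 1 must be indifferent between High and Low.
Firm 1's expected payoff from High is 7c + (1−c); from Low it is 3c + 2(1−c).
Setting these equal: 6c + 1 = c + 2, so c = 1/5.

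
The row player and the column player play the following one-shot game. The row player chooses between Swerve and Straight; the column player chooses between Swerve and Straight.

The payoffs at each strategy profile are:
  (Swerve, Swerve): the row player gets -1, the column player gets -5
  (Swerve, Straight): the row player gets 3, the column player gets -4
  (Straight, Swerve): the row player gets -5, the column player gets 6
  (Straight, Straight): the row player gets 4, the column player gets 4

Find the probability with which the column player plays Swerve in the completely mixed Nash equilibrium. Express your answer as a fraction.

Let q be the probability that the column player plays Swerve. In a completely mixed equilibrium, the row player must be indifferent between Swerve and Straight.
The row player's expected payoff from Swerve is −q + 3(1−q); from Straight it is −5q + 4(1−q).
Setting these equal: −4q + 3 = −9q + 4, so q = 1/5.

1/5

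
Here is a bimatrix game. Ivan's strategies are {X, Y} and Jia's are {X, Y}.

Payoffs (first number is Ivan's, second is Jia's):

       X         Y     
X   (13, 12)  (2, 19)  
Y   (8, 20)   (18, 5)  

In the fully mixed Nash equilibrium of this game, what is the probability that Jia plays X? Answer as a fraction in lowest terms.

16/21

Let q be the probability that Jia plays X. In a completely mixed equilibrium, Ivan must be indifferent between X and Y.
Ivan's expected payoff from X is 13q + 2(1−q); from Y it is 8q + 18(1−q).
Setting these equal: 11q + 2 = −10q + 18, so q = 16/21.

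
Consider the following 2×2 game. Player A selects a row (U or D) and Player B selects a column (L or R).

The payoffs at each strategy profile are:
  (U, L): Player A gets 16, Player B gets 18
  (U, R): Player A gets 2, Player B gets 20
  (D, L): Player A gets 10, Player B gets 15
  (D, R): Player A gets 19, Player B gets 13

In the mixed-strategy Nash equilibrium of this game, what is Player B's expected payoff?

First find p, the probability Player A plays U, from Player B's indifference between L and R: 18p + 15(1−p) = 20p + 13(1−p), giving p = 1/2.
Since Player B is indifferent in equilibrium, Player B's expected payoff equals the payoff from either column against (1/2, 1/2). Using L: 18(1/2) + 15(1/2) = 33/2.

33/2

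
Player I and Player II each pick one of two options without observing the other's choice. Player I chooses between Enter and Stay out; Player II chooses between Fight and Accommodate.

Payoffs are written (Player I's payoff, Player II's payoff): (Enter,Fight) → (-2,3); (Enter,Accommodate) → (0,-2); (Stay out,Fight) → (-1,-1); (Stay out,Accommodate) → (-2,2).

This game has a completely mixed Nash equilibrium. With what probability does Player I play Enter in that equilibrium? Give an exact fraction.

Let p be the probability that Player I plays Enter. In a completely mixed equilibrium, Player II must be indifferent between Fight and Accommodate.
Player II's expected payoff from Fight is 3p − (1−p); from Accommodate it is −2p + 2(1−p).
Setting these equal: 4p − 1 = −4p + 2, so p = 3/8.

3/8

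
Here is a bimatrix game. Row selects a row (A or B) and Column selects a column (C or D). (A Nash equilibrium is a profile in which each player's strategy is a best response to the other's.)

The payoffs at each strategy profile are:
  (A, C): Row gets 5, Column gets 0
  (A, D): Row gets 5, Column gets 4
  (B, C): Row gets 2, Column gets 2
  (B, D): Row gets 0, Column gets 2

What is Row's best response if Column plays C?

A

Against C, Row earns 5 from A and 2 from B.
So A is the best response.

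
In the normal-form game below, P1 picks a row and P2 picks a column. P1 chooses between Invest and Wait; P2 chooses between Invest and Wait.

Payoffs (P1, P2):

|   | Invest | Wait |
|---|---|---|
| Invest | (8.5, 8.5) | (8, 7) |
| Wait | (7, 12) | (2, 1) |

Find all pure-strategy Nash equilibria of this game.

(Invest, Invest)

(Invest, Invest): P1 gets 8.5 ≥ 7 from Wait, and P2 gets 8.5 ≥ 7 from Wait — Nash equilibrium.
(Invest, Wait): P2 prefers Invest (8.5 > 7) — not an equilibrium.
(Wait, Invest): P1 prefers Invest (8.5 > 7) — not an equilibrium.
(Wait, Wait): P1 prefers Invest (8 > 2); P2 prefers Invest (12 > 1) — not an equilibrium.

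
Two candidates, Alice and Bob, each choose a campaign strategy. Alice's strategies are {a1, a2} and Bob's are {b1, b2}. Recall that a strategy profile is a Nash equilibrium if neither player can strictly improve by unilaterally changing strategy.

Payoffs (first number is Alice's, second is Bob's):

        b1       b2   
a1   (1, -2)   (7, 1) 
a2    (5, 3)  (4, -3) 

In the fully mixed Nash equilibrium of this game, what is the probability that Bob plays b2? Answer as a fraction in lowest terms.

4/7

Let c be the probability that Bob plays b1. In a completely mixed equilibrium, Alice must be indifferent between a1 and a2.
Alice's expected payoff from a1 is c + 7(1−c); from a2 it is 5c + 4(1−c).
Setting these equal: −6c + 7 = c + 4, so c = 3/7.
Therefore Bob plays b2 with probability 1 − 3/7 = 4/7.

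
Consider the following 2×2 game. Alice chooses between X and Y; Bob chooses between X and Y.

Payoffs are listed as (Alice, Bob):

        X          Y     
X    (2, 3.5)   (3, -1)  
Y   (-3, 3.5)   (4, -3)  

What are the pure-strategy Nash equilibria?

(X, X): Alice gets 2 ≥ -3 from Y, and Bob gets 3.5 ≥ -1 from Y — Nash equilibrium.
(X, Y): Alice prefers Y (4 > 3); Bob prefers X (3.5 > -1) — not an equilibrium.
(Y, X): Alice prefers X (2 > -3) — not an equilibrium.
(Y, Y): Bob prefers X (3.5 > -3) — not an equilibrium.

(X, X)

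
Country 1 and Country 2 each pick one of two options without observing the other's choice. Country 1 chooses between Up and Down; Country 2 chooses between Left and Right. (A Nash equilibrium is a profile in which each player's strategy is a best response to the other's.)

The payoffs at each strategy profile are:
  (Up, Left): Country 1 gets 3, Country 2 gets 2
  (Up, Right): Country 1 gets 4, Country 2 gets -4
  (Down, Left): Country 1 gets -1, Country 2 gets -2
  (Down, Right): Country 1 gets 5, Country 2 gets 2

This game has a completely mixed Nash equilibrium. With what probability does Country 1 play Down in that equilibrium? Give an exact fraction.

3/5

Let x be the probability that Country 1 plays Up. In a completely mixed equilibrium, Country 2 must be indifferent between Left and Right.
Country 2's expected payoff from Left is 2x − 2(1−x); from Right it is −4x + 2(1−x).
Setting these equal: 4x − 2 = −6x + 2, so x = 2/5.
Therefore Country 1 plays Down with probability 1 − 2/5 = 3/5.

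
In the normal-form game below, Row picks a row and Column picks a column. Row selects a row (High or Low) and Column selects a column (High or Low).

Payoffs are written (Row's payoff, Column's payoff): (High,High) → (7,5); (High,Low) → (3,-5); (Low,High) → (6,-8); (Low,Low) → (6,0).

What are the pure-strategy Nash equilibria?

(High, High): Row gets 7 ≥ 6 from Low, and Column gets 5 ≥ -5 from Low — Nash equilibrium.
(High, Low): Row prefers Low (6 > 3); Column prefers High (5 > -5) — not an equilibrium.
(Low, High): Row prefers High (7 > 6); Column prefers Low (0 > -8) — not an equilibrium.
(Low, Low): Row gets 6 ≥ 3 from High, and Column gets 0 ≥ -8 from High — Nash equilibrium.

(High, High) and (Low, Low)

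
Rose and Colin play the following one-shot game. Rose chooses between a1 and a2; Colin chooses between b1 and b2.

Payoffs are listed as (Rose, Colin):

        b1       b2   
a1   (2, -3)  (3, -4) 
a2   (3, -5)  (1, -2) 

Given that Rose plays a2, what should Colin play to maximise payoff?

Against a2, Colin earns -5 from b1 and -2 from b2.
So b2 is the best response.

b2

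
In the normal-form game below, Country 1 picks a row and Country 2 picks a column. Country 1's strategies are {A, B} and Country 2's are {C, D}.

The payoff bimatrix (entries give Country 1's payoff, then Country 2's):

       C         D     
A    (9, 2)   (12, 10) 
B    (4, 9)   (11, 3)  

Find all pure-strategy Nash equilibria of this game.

(A, C): Country 2 prefers D (10 > 2) — not an equilibrium.
(A, D): Country 1 gets 12 ≥ 11 from B, and Country 2 gets 10 ≥ 2 from C — Nash equilibrium.
(B, C): Country 1 prefers A (9 > 4) — not an equilibrium.
(B, D): Country 1 prefers A (12 > 11); Country 2 prefers C (9 > 3) — not an equilibrium.

(A, D)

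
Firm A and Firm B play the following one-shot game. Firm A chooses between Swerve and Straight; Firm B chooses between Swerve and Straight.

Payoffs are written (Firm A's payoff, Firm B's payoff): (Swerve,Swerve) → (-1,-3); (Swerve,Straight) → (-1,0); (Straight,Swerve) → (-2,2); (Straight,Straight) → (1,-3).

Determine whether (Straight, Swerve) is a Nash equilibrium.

No

At (Straight, Swerve), Firm A earns -2; switching to Swerve would give -1, so Firm A would deviate.
Firm B earns 2; switching to Straight would give -3, so Firm B has no profitable deviation.
Since at least one player can profitably deviate, this is not a Nash equilibrium.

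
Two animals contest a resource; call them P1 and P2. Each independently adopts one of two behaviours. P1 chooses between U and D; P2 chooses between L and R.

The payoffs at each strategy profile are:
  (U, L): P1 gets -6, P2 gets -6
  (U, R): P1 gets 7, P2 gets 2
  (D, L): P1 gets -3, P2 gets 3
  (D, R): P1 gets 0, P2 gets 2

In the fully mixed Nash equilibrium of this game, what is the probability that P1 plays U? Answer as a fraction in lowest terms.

1/9

Let r be the probability that P1 plays U. In a completely mixed equilibrium, P2 must be indifferent between L and R.
P2's expected payoff from L is −6r + 3(1−r); from R it is 2r + 2(1−r).
Setting these equal: −9r + 3 = 2, so r = 1/9.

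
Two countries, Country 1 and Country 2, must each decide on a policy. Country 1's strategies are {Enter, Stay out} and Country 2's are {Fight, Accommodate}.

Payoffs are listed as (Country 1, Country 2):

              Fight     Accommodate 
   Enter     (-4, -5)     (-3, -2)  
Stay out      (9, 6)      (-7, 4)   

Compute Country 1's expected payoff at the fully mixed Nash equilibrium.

-55/17

First find q, the probability Country 2 plays Fight, from Country 1's indifference between Enter and Stay out: −4q − 3(1−q) = 9q − 7(1−q), giving q = 4/17.
Since Country 1 is indifferent in equilibrium, Country 1's expected payoff equals the payoff from either row against (4/17, 13/17). Using Enter: −4(4/17) − 3(13/17) = -55/17.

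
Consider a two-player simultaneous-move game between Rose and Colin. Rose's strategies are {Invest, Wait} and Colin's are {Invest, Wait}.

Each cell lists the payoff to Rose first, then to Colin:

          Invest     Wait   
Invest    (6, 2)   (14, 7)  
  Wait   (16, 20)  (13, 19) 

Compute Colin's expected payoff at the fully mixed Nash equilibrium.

First find x, the probability Rose plays Invest, from Colin's indifference between Invest and Wait: 2x + 20(1−x) = 7x + 19(1−x), giving x = 1/6.
Since Colin is indifferent in equilibrium, Colin's expected payoff equals the payoff from either column against (1/6, 5/6). Using Invest: 2(1/6) + 20(5/6) = 17.

17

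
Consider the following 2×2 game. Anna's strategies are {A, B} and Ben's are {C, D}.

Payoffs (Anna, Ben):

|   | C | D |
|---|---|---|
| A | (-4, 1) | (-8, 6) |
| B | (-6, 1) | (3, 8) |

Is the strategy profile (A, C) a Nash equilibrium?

No

At (A, C), Anna earns -4; switching to B would give -6, so Anna has no profitable deviation.
Ben earns 1; switching to D would give 6, so Ben would deviate.
Since at least one player can profitably deviate, this is not a Nash equilibrium.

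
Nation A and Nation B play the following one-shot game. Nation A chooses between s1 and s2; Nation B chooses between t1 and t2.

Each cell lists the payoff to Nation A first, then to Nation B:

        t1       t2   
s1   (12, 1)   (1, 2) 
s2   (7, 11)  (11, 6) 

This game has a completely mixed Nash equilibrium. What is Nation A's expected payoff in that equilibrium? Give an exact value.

First find y, the probability Nation B plays t1, from Nation A's indifference between s1 and s2: 12y + (1−y) = 7y + 11(1−y), giving y = 2/3.
Since Nation A is indifferent in equilibrium, Nation A's expected payoff equals the payoff from either row against (2/3, 1/3). Using s1: 12(2/3) + (1/3) = 25/3.

25/3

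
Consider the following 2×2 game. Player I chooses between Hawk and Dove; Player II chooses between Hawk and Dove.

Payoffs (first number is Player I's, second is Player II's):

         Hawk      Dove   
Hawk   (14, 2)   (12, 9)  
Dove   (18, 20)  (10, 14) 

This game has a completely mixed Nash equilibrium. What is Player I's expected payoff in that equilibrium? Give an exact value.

38/3

First find q, the probability Player II plays Hawk, from Player I's indifference between Hawk and Dove: 14q + 12(1−q) = 18q + 10(1−q), giving q = 1/3.
Since Player I is indifferent in equilibrium, Player I's expected payoff equals the payoff from either row against (1/3, 2/3). Using Hawk: 14(1/3) + 12(2/3) = 38/3.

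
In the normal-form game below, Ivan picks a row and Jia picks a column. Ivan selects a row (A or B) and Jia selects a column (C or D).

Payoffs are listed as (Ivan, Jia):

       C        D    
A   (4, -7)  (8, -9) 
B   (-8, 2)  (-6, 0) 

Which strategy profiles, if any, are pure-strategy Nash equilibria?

(A, C): Ivan gets 4 ≥ -8 from B, and Jia gets -7 ≥ -9 from D — Nash equilibrium.
(A, D): Jia prefers C (-7 > -9) — not an equilibrium.
(B, C): Ivan prefers A (4 > -8) — not an equilibrium.
(B, D): Ivan prefers A (8 > -6); Jia prefers C (2 > 0) — not an equilibrium.

(A, C)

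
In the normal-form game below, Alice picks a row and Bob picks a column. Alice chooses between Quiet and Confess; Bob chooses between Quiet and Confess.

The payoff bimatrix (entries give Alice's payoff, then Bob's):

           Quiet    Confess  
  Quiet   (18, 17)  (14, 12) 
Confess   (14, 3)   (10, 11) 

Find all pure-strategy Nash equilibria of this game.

(Quiet, Quiet): Alice gets 18 ≥ 14 from Confess, and Bob gets 17 ≥ 12 from Confess — Nash equilibrium.
(Quiet, Confess): Bob prefers Quiet (17 > 12) — not an equilibrium.
(Confess, Quiet): Alice prefers Quiet (18 > 14); Bob prefers Confess (11 > 3) — not an equilibrium.
(Confess, Confess): Alice prefers Quiet (14 > 10) — not an equilibrium.

(Quiet, Quiet)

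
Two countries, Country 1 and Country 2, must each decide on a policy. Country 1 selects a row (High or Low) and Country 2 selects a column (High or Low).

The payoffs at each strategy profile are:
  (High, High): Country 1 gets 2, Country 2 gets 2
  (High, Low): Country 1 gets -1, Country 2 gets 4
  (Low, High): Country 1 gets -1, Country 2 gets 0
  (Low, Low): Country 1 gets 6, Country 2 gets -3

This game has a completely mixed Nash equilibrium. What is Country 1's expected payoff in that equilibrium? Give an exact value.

11/10

First find y, the probability Country 2 plays High, from Country 1's indifference between High and Low: 2y − (1−y) = −y + 6(1−y), giving y = 7/10.
Since Country 1 is indifferent in equilibrium, Country 1's expected payoff equals the payoff from either row against (7/10, 3/10). Using High: 2(7/10) − (3/10) = 11/10.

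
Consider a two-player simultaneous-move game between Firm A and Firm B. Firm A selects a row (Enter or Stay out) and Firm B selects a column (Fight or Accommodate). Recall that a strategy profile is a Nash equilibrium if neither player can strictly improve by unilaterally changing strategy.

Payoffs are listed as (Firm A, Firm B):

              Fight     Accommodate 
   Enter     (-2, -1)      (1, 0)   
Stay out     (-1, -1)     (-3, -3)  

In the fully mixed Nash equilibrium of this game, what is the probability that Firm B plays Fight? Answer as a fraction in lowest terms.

Let y be the probability that Firm B plays Fight. In a completely mixed equilibrium, Firm A must be indifferent between Enter and Stay out.
Firm A's expected payoff from Enter is −2y + (1−y); from Stay out it is −y − 3(1−y).
Setting these equal: −3y + 1 = 2y − 3, so y = 4/5.

4/5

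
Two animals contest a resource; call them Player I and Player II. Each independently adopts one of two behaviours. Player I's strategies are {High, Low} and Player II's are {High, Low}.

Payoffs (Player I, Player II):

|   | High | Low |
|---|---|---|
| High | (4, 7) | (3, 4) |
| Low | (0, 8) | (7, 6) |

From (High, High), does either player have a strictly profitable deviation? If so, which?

Player I at (High, High) earns 4; deviating to Low yields 0 — not better.
Player II earns 7; deviating to Low yields 4 — not better.
Neither player can strictly improve; the profile is a Nash equilibrium.

Neither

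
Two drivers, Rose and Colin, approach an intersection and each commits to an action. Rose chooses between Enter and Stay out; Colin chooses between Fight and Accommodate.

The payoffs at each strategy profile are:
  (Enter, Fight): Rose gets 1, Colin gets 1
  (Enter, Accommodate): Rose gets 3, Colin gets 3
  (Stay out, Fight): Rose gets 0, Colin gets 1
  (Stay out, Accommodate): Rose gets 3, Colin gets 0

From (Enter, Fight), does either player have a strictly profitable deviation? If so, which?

Colin

Rose at (Enter, Fight) earns 1; deviating to Stay out yields 0 — not better.
Colin earns 1; deviating to Accommodate yields 3 — a strict improvement.
Only Colin has a strictly profitable deviation.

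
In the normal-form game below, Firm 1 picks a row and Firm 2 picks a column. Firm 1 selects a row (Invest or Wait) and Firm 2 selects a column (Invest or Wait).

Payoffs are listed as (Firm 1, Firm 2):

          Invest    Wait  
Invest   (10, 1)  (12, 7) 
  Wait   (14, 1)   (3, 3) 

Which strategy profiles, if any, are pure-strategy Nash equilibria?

(Invest, Wait)

(Invest, Invest): Firm 1 prefers Wait (14 > 10); Firm 2 prefers Wait (7 > 1) — not an equilibrium.
(Invest, Wait): Firm 1 gets 12 ≥ 3 from Wait, and Firm 2 gets 7 ≥ 1 from Invest — Nash equilibrium.
(Wait, Invest): Firm 2 prefers Wait (3 > 1) — not an equilibrium.
(Wait, Wait): Firm 1 prefers Invest (12 > 3) — not an equilibrium.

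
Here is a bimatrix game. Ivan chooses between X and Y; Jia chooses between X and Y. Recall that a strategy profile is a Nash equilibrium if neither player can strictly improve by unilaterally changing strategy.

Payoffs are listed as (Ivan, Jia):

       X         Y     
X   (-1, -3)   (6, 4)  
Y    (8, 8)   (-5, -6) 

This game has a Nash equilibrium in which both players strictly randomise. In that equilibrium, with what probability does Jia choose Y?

Let c be the probability that Jia plays X. In a completely mixed equilibrium, Ivan must be indifferent between X and Y.
Ivan's expected payoff from X is −c + 6(1−c); from Y it is 8c − 5(1−c).
Setting these equal: −7c + 6 = 13c − 5, so c = 11/20.
Therefore Jia plays Y with probability 1 − 11/20 = 9/20.

9/20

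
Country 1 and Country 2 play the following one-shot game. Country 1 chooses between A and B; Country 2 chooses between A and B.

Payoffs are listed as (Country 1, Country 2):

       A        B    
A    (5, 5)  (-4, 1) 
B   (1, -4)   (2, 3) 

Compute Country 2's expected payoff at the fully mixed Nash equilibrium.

First find x, the probability Country 1 plays A, from Country 2's indifference between A and B: 5x − 4(1−x) = x + 3(1−x), giving x = 7/11.
Since Country 2 is indifferent in equilibrium, Country 2's expected payoff equals the payoff from either column against (7/11, 4/11). Using A: 5(7/11) − 4(4/11) = 19/11.

19/11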